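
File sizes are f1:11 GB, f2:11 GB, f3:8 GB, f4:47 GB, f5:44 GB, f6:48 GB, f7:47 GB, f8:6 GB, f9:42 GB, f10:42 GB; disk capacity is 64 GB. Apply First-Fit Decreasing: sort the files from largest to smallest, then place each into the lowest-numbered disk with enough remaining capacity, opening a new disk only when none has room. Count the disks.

6

Sorted descending: 48, 47, 47, 44, 42, 42, 11, 11, 8, 6.
Put 48 GB in disk 1; 16 GB remain.
Put 47 GB in disk 2; 17 GB remain.
Put 47 GB in disk 3; 17 GB remain.
Put 44 GB in disk 4; 20 GB remain.
Put 42 GB in disk 5; 22 GB remain.
Put 42 GB in disk 6; 22 GB remain.
Put 11 GB in disk 1; 5 GB remain.
Put 11 GB in disk 2; 6 GB remain.
Put 8 GB in disk 3; 9 GB remain.
Put 6 GB in disk 2; 0 GB remain.
Final disks: [48,11] [47,11,6] [47,8] [44] [42] [42].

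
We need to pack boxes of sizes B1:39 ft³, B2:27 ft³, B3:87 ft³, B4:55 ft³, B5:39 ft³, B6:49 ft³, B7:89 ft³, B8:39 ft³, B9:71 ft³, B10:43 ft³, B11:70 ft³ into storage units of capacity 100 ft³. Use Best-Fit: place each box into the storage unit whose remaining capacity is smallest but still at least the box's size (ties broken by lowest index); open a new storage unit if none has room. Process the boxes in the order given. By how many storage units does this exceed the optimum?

Best-Fit: [39,27] [87] [55,39] [49,39] [89] [71] [43] [70] → 8 storage units.
Total size 608 ft³; any packing needs at least ⌈608/100⌉ = 7 storage units.
An optimal packing achieves that bound: [89] [87] [71,27] [70] [55,43] [49,39] [39,39] → 7 storage units.
Excess: 8 − 7 = 1.

1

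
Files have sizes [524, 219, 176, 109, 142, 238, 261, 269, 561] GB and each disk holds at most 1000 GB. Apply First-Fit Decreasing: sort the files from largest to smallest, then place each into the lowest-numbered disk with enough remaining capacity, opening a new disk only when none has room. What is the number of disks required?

3 disks

Sorted descending: 561, 524, 269, 261, 238, 219, 176, 142, 109.
disk 1: place 561 GB, 439 GB left
disk 2: place 524 GB, 476 GB left
disk 1: place 269 GB, 170 GB left
disk 2: place 261 GB, 215 GB left
disk 3: place 238 GB, 762 GB left
disk 3: place 219 GB, 543 GB left
disk 2: place 176 GB, 39 GB left
disk 1: place 142 GB, 28 GB left
disk 3: place 109 GB, 434 GB left
Final disks: [561,269,142] [524,261,176] [238,219,109].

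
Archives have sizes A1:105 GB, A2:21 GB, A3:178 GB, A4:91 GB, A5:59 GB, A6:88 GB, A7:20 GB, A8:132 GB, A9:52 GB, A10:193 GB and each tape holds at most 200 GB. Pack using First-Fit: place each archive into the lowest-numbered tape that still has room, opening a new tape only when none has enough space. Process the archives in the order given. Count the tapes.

tape 1: place A1 (105 GB), 95 GB left
tape 1: place A2 (21 GB), 74 GB left
tape 2: place A3 (178 GB), 22 GB left
tape 3: place A4 (91 GB), 109 GB left
tape 1: place A5 (59 GB), 15 GB left
tape 3: place A6 (88 GB), 21 GB left
tape 2: place A7 (20 GB), 2 GB left
tape 4: place A8 (132 GB), 68 GB left
tape 4: place A9 (52 GB), 16 GB left
tape 5: place A10 (193 GB), 7 GB left

5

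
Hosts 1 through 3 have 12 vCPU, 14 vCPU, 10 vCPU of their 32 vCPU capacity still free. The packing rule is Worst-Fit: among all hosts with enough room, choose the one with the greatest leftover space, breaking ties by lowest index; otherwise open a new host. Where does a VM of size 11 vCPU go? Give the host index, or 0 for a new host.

2

Hosts with room: host 1 (12 vCPU), host 2 (14 vCPU).
Most room is host 2 with 14 vCPU free.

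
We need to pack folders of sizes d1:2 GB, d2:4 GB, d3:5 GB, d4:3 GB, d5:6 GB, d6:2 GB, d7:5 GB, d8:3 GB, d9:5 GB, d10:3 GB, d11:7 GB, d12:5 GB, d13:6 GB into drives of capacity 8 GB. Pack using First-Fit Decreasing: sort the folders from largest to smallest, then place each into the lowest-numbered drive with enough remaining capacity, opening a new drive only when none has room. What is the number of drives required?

Sorted descending: 7, 6, 6, 5, 5, 5, 5, 4, 3, 3, 3, 2, 2.
Put 7 GB in drive 1; 1 GB remain.
Put 6 GB in drive 2; 2 GB remain.
Put 6 GB in drive 3; 2 GB remain.
Put 5 GB in drive 4; 3 GB remain.
Put 5 GB in drive 5; 3 GB remain.
Put 5 GB in drive 6; 3 GB remain.
Put 5 GB in drive 7; 3 GB remain.
Put 4 GB in drive 8; 4 GB remain.
Put 3 GB in drive 4; 0 GB remain.
Put 3 GB in drive 5; 0 GB remain.
Put 3 GB in drive 6; 0 GB remain.
Put 2 GB in drive 2; 0 GB remain.
Put 2 GB in drive 3; 0 GB remain.

8 drives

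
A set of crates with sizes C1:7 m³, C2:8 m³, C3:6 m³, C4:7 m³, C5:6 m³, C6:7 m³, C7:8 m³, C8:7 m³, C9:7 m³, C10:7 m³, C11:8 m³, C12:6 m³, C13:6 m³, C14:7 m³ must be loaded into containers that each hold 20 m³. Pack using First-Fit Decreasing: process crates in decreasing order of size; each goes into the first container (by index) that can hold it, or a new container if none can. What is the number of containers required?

6 containers

Sorted descending: 8, 8, 8, 7, 7, 7, 7, 7, 7, 7, 6, 6, 6, 6.
8 m³ → container 1 (remaining 12 m³)
8 m³ → container 1 (remaining 4 m³)
8 m³ → container 2 (remaining 12 m³)
7 m³ → container 2 (remaining 5 m³)
7 m³ → container 3 (remaining 13 m³)
7 m³ → container 3 (remaining 6 m³)
7 m³ → container 4 (remaining 13 m³)
7 m³ → container 4 (remaining 6 m³)
7 m³ → container 5 (remaining 13 m³)
7 m³ → container 5 (remaining 6 m³)
6 m³ → container 3 (remaining 0 m³)
6 m³ → container 4 (remaining 0 m³)
6 m³ → container 5 (remaining 0 m³)
6 m³ → container 6 (remaining 14 m³)
Final containers: [8,8] [8,7] [7,7,6] [7,7,6] [7,7,6] [6].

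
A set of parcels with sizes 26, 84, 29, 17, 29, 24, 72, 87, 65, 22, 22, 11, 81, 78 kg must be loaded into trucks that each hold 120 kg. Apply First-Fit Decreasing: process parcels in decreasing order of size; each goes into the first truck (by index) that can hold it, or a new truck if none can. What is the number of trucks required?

6 trucks

Sorted descending: 87, 84, 81, 78, 72, 65, 29, 29, 26, 24, 22, 22, 17, 11.
truck 1: place 87 kg, 33 kg left
truck 2: place 84 kg, 36 kg left
truck 3: place 81 kg, 39 kg left
truck 4: place 78 kg, 42 kg left
truck 5: place 72 kg, 48 kg left
truck 6: place 65 kg, 55 kg left
truck 1: place 29 kg, 4 kg left
truck 2: place 29 kg, 7 kg left
truck 3: place 26 kg, 13 kg left
truck 4: place 24 kg, 18 kg left
truck 5: place 22 kg, 26 kg left
truck 5: place 22 kg, 4 kg left
truck 4: place 17 kg, 1 kg left
truck 3: place 11 kg, 2 kg left
Final trucks: [87,29] [84,29] [81,26,11] [78,24,17] [72,22,22] [65].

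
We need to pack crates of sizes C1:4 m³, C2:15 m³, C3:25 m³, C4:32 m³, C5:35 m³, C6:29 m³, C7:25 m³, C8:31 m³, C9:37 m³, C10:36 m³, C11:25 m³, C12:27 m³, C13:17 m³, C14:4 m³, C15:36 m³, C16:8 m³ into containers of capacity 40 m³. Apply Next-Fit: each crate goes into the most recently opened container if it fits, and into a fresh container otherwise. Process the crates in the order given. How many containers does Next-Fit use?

14

C1 (4 m³) → container 1 (remaining 36 m³)
C2 (15 m³) → container 1 (remaining 21 m³)
C3 (25 m³) → container 2 (remaining 15 m³)
C4 (32 m³) → container 3 (remaining 8 m³)
C5 (35 m³) → container 4 (remaining 5 m³)
C6 (29 m³) → container 5 (remaining 11 m³)
C7 (25 m³) → container 6 (remaining 15 m³)
C8 (31 m³) → container 7 (remaining 9 m³)
C9 (37 m³) → container 8 (remaining 3 m³)
C10 (36 m³) → container 9 (remaining 4 m³)
C11 (25 m³) → container 10 (remaining 15 m³)
C12 (27 m³) → container 11 (remaining 13 m³)
C13 (17 m³) → container 12 (remaining 23 m³)
C14 (4 m³) → container 12 (remaining 19 m³)
C15 (36 m³) → container 13 (remaining 4 m³)
C16 (8 m³) → container 14 (remaining 32 m³)
Final containers: [4,15] [25] [32] [35] [29] [25] [31] [37] [36] [25] [27] [17,4] [36] [8].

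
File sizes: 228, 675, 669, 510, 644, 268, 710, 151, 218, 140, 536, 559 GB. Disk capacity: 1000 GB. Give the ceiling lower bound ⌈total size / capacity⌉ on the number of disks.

Total size = 228 + 675 + 669 + 510 + 644 + 268 + 710 + 151 + 218 + 140 + 536 + 559 = 5308 GB.
⌈5308 / 1000⌉ = 6.

6 disks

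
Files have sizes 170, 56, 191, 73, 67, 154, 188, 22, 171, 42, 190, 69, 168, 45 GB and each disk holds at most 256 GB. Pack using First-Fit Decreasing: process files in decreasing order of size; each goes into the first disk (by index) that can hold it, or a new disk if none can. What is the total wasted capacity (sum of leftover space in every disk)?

Sorted descending: 191, 190, 188, 171, 170, 168, 154, 73, 69, 67, 56, 45, 42, 22.
disk 1: place 191 GB, 65 GB left
disk 2: place 190 GB, 66 GB left
disk 3: place 188 GB, 68 GB left
disk 4: place 171 GB, 85 GB left
disk 5: place 170 GB, 86 GB left
disk 6: place 168 GB, 88 GB left
disk 7: place 154 GB, 102 GB left
disk 4: place 73 GB, 12 GB left
disk 5: place 69 GB, 17 GB left
disk 3: place 67 GB, 1 GB left
disk 1: place 56 GB, 9 GB left
disk 2: place 45 GB, 21 GB left
disk 6: place 42 GB, 46 GB left
disk 6: place 22 GB, 24 GB left
7 disks × 256 GB = 1792 GB; used 1606 GB; unused 186 GB.

186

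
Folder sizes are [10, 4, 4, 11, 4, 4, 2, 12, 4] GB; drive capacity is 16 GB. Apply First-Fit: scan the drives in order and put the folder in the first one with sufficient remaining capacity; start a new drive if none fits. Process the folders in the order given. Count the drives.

10 GB → drive 1 (remaining 6 GB)
4 GB → drive 1 (remaining 2 GB)
4 GB → drive 2 (remaining 12 GB)
11 GB → drive 2 (remaining 1 GB)
4 GB → drive 3 (remaining 12 GB)
4 GB → drive 3 (remaining 8 GB)
2 GB → drive 1 (remaining 0 GB)
12 GB → drive 4 (remaining 4 GB)
4 GB → drive 3 (remaining 4 GB)

4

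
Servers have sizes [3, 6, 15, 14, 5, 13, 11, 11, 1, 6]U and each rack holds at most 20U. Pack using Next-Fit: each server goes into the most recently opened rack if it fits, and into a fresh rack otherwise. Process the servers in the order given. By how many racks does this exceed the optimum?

1

Next-Fit: [3,6] [15] [14,5] [13] [11] [11,1,6] → 6 racks.
Total size 85U; any packing needs at least ⌈85/20⌉ = 5 racks.
An optimal packing achieves that bound: [15,5] [14,6] [13,6,1] [11,3] [11] → 5 racks.
Excess: 6 − 5 = 1.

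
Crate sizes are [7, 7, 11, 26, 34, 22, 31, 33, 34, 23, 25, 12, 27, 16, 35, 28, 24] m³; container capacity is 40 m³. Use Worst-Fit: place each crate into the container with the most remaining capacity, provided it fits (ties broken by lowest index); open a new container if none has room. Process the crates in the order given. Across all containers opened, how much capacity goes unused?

125

7 m³ → container 1 (remaining 33 m³)
7 m³ → container 1 (remaining 26 m³)
11 m³ → container 1 (remaining 15 m³)
26 m³ → container 2 (remaining 14 m³)
34 m³ → container 3 (remaining 6 m³)
22 m³ → container 4 (remaining 18 m³)
31 m³ → container 5 (remaining 9 m³)
33 m³ → container 6 (remaining 7 m³)
34 m³ → container 7 (remaining 6 m³)
23 m³ → container 8 (remaining 17 m³)
25 m³ → container 9 (remaining 15 m³)
12 m³ → container 4 (remaining 6 m³)
27 m³ → container 10 (remaining 13 m³)
16 m³ → container 8 (remaining 1 m³)
35 m³ → container 11 (remaining 5 m³)
28 m³ → container 12 (remaining 12 m³)
24 m³ → container 13 (remaining 16 m³)
13 containers × 40 m³ = 520 m³; used 395 m³; unused 125 m³.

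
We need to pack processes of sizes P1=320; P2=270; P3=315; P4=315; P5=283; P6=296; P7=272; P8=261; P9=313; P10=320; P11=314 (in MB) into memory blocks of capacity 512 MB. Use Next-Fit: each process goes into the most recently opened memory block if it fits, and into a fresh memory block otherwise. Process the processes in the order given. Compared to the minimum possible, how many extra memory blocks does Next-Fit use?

0

Next-Fit: [320] [270] [315] [315] [283] [296] [272] [261] [313] [320] [314] → 11 memory blocks.
11 processes exceed 256 MB (half the capacity), and no two of those can share a memory block, so at least 11 memory blocks are needed.
So 11 is already optimal.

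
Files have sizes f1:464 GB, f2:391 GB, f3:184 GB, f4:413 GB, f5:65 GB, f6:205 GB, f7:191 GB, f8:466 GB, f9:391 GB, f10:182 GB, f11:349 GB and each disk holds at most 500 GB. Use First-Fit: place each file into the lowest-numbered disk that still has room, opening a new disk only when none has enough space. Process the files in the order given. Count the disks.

8

f1 (464 GB) → disk 1 (remaining 36 GB)
f2 (391 GB) → disk 2 (remaining 109 GB)
f3 (184 GB) → disk 3 (remaining 316 GB)
f4 (413 GB) → disk 4 (remaining 87 GB)
f5 (65 GB) → disk 2 (remaining 44 GB)
f6 (205 GB) → disk 3 (remaining 111 GB)
f7 (191 GB) → disk 5 (remaining 309 GB)
f8 (466 GB) → disk 6 (remaining 34 GB)
f9 (391 GB) → disk 7 (remaining 109 GB)
f10 (182 GB) → disk 5 (remaining 127 GB)
f11 (349 GB) → disk 8 (remaining 151 GB)
Final disks: [464] [391,65] [184,205] [413] [191,182] [466] [391] [349].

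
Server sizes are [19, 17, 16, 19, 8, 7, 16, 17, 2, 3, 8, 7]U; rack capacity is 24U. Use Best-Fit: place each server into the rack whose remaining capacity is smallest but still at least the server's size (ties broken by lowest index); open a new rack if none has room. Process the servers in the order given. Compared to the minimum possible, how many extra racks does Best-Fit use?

0

Best-Fit: [19,2,3] [17,7] [16,8] [19] [16,8] [17,7] → 6 racks.
Total size 139U; any packing needs at least ⌈139/24⌉ = 6 racks.
So 6 is already optimal.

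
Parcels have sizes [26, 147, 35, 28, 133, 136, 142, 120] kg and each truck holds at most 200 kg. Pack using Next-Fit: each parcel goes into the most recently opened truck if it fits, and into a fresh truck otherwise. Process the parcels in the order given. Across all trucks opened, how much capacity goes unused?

233

Put 26 kg in truck 1; 174 kg remain.
Put 147 kg in truck 1; 27 kg remain.
Put 35 kg in truck 2; 165 kg remain.
Put 28 kg in truck 2; 137 kg remain.
Put 133 kg in truck 2; 4 kg remain.
Put 136 kg in truck 3; 64 kg remain.
Put 142 kg in truck 4; 58 kg remain.
Put 120 kg in truck 5; 80 kg remain.
5 trucks × 200 kg = 1000 kg; used 767 kg; unused 233 kg.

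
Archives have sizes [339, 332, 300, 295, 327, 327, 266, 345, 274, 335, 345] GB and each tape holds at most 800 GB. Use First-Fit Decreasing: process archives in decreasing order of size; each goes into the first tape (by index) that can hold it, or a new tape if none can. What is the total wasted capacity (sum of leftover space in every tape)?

1315

Sorted descending: 345, 345, 339, 335, 332, 327, 327, 300, 295, 274, 266.
tape 1: place 345 GB, 455 GB left
tape 1: place 345 GB, 110 GB left
tape 2: place 339 GB, 461 GB left
tape 2: place 335 GB, 126 GB left
tape 3: place 332 GB, 468 GB left
tape 3: place 327 GB, 141 GB left
tape 4: place 327 GB, 473 GB left
tape 4: place 300 GB, 173 GB left
tape 5: place 295 GB, 505 GB left
tape 5: place 274 GB, 231 GB left
tape 6: place 266 GB, 534 GB left
6 tapes × 800 GB = 4800 GB; used 3485 GB; unused 1315 GB.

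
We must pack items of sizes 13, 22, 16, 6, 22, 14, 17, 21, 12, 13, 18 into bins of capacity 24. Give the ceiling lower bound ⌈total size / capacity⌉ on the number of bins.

Total size = 13 + 22 + 16 + 6 + 22 + 14 + 17 + 21 + 12 + 13 + 18 = 174.
⌈174 / 24⌉ = 8.

8 bins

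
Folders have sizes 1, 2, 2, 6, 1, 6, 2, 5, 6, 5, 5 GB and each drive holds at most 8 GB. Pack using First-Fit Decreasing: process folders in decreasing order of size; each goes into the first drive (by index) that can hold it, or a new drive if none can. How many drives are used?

Sorted descending: 6, 6, 6, 5, 5, 5, 2, 2, 2, 1, 1.
6 GB → drive 1 (remaining 2 GB)
6 GB → drive 2 (remaining 2 GB)
6 GB → drive 3 (remaining 2 GB)
5 GB → drive 4 (remaining 3 GB)
5 GB → drive 5 (remaining 3 GB)
5 GB → drive 6 (remaining 3 GB)
2 GB → drive 1 (remaining 0 GB)
2 GB → drive 2 (remaining 0 GB)
2 GB → drive 3 (remaining 0 GB)
1 GB → drive 4 (remaining 2 GB)
1 GB → drive 4 (remaining 1 GB)
Final drives: [6,2] [6,2] [6,2] [5,1,1] [5] [5].

6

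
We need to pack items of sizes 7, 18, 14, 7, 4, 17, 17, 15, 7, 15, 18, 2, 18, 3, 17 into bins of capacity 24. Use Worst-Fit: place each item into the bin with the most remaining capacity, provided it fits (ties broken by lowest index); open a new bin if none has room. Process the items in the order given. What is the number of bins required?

10 bins

Put 7 in bin 1; 17 remain.
Put 18 in bin 2; 6 remain.
Put 14 in bin 1; 3 remain.
Put 7 in bin 3; 17 remain.
Put 4 in bin 3; 13 remain.
Put 17 in bin 4; 7 remain.
Put 17 in bin 5; 7 remain.
Put 15 in bin 6; 9 remain.
Put 7 in bin 3; 6 remain.
Put 15 in bin 7; 9 remain.
Put 18 in bin 8; 6 remain.
Put 2 in bin 6; 7 remain.
Put 18 in bin 9; 6 remain.
Put 3 in bin 7; 6 remain.
Put 17 in bin 10; 7 remain.
Final bins: [7,14] [18] [7,4,7] [17] [17] [15,2] [15,3] [18] [18] [17].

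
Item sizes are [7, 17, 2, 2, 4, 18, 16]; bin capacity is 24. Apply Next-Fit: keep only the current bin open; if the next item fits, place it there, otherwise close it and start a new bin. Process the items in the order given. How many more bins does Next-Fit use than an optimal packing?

1

Next-Fit: [7,17] [2,2,4] [18] [16] → 4 bins.
Total size 66; any packing needs at least ⌈66/24⌉ = 3 bins.
An optimal packing achieves that bound: [18,4,2] [17,7] [16,2] → 3 bins.
Excess: 4 − 3 = 1.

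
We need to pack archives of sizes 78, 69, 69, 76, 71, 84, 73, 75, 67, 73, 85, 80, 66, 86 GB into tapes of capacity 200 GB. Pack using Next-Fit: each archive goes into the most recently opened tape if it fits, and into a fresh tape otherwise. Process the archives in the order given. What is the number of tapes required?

7 tapes

tape 1: place 78 GB, 122 GB left
tape 1: place 69 GB, 53 GB left
tape 2: place 69 GB, 131 GB left
tape 2: place 76 GB, 55 GB left
tape 3: place 71 GB, 129 GB left
tape 3: place 84 GB, 45 GB left
tape 4: place 73 GB, 127 GB left
tape 4: place 75 GB, 52 GB left
tape 5: place 67 GB, 133 GB left
tape 5: place 73 GB, 60 GB left
tape 6: place 85 GB, 115 GB left
tape 6: place 80 GB, 35 GB left
tape 7: place 66 GB, 134 GB left
tape 7: place 86 GB, 48 GB left
Final tapes: [78,69] [69,76] [71,84] [73,75] [67,73] [85,80] [66,86].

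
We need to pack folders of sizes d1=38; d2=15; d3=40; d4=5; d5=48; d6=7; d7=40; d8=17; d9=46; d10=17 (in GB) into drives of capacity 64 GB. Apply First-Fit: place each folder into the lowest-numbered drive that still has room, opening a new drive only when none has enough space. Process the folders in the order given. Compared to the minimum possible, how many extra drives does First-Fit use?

First-Fit: [38,15,5] [40,7,17] [48] [40,17] [46] → 5 drives.
Total size 273 GB; any packing needs at least ⌈273/64⌉ = 5 drives.
So 5 is already optimal.

0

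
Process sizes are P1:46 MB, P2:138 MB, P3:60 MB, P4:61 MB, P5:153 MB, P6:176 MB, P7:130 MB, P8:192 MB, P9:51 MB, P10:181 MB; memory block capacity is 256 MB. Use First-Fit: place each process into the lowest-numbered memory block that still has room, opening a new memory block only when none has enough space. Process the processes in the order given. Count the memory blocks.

P1 (46 MB) → memory block 1 (remaining 210 MB)
P2 (138 MB) → memory block 1 (remaining 72 MB)
P3 (60 MB) → memory block 1 (remaining 12 MB)
P4 (61 MB) → memory block 2 (remaining 195 MB)
P5 (153 MB) → memory block 2 (remaining 42 MB)
P6 (176 MB) → memory block 3 (remaining 80 MB)
P7 (130 MB) → memory block 4 (remaining 126 MB)
P8 (192 MB) → memory block 5 (remaining 64 MB)
P9 (51 MB) → memory block 3 (remaining 29 MB)
P10 (181 MB) → memory block 6 (remaining 75 MB)
Final memory blocks: [46,138,60] [61,153] [176,51] [130] [192] [181].

6 memory blocks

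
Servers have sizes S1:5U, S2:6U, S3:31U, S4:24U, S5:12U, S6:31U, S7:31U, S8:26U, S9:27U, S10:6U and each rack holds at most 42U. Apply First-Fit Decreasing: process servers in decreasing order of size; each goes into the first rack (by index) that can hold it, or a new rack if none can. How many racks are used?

Sorted descending: 31, 31, 31, 27, 26, 24, 12, 6, 6, 5.
rack 1: place 31U, 11U left
rack 2: place 31U, 11U left
rack 3: place 31U, 11U left
rack 4: place 27U, 15U left
rack 5: place 26U, 16U left
rack 6: place 24U, 18U left
rack 4: place 12U, 3U left
rack 1: place 6U, 5U left
rack 2: place 6U, 5U left
rack 1: place 5U, 0U left

6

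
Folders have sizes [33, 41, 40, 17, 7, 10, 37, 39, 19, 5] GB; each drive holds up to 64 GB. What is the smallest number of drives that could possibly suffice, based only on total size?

4 drives

Total size = 33 + 41 + 40 + 17 + 7 + 10 + 37 + 39 + 19 + 5 = 248 GB.
⌈248 / 64⌉ = 4.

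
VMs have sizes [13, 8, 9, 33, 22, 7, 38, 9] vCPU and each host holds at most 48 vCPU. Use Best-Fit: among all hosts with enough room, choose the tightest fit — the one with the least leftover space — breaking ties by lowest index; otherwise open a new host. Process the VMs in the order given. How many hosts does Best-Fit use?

4

host 1: place 13 vCPU, 35 vCPU left
host 1: place 8 vCPU, 27 vCPU left
host 1: place 9 vCPU, 18 vCPU left
host 2: place 33 vCPU, 15 vCPU left
host 3: place 22 vCPU, 26 vCPU left
host 2: place 7 vCPU, 8 vCPU left
host 4: place 38 vCPU, 10 vCPU left
host 4: place 9 vCPU, 1 vCPU left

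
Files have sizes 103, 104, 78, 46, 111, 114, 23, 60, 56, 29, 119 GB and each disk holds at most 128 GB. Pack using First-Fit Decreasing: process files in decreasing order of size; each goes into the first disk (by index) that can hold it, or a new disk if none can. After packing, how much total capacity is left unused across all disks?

181

Sorted descending: 119, 114, 111, 104, 103, 78, 60, 56, 46, 29, 23.
disk 1: place 119 GB, 9 GB left
disk 2: place 114 GB, 14 GB left
disk 3: place 111 GB, 17 GB left
disk 4: place 104 GB, 24 GB left
disk 5: place 103 GB, 25 GB left
disk 6: place 78 GB, 50 GB left
disk 7: place 60 GB, 68 GB left
disk 7: place 56 GB, 12 GB left
disk 6: place 46 GB, 4 GB left
disk 8: place 29 GB, 99 GB left
disk 4: place 23 GB, 1 GB left
8 disks × 128 GB = 1024 GB; used 843 GB; unused 181 GB.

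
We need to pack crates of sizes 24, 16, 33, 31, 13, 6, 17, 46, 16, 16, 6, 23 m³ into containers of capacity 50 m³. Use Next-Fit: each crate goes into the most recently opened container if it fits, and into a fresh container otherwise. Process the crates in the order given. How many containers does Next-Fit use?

Put 24 m³ in container 1; 26 m³ remain.
Put 16 m³ in container 1; 10 m³ remain.
Put 33 m³ in container 2; 17 m³ remain.
Put 31 m³ in container 3; 19 m³ remain.
Put 13 m³ in container 3; 6 m³ remain.
Put 6 m³ in container 3; 0 m³ remain.
Put 17 m³ in container 4; 33 m³ remain.
Put 46 m³ in container 5; 4 m³ remain.
Put 16 m³ in container 6; 34 m³ remain.
Put 16 m³ in container 6; 18 m³ remain.
Put 6 m³ in container 6; 12 m³ remain.
Put 23 m³ in container 7; 27 m³ remain.
Final containers: [24,16] [33] [31,13,6] [17] [46] [16,16,6] [23].

7 containers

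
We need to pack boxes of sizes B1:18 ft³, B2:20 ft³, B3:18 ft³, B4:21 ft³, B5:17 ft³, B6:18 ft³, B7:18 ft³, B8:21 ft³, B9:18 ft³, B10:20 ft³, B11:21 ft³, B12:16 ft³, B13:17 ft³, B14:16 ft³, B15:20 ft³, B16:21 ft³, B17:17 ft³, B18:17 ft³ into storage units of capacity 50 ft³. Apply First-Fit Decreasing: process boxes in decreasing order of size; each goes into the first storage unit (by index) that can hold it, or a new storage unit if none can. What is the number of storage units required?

8 storage units

Sorted descending: 21, 21, 21, 21, 20, 20, 20, 18, 18, 18, 18, 18, 17, 17, 17, 17, 16, 16.
storage unit 1: place 21 ft³, 29 ft³ left
storage unit 1: place 21 ft³, 8 ft³ left
storage unit 2: place 21 ft³, 29 ft³ left
storage unit 2: place 21 ft³, 8 ft³ left
storage unit 3: place 20 ft³, 30 ft³ left
storage unit 3: place 20 ft³, 10 ft³ left
storage unit 4: place 20 ft³, 30 ft³ left
storage unit 4: place 18 ft³, 12 ft³ left
storage unit 5: place 18 ft³, 32 ft³ left
storage unit 5: place 18 ft³, 14 ft³ left
storage unit 6: place 18 ft³, 32 ft³ left
storage unit 6: place 18 ft³, 14 ft³ left
storage unit 7: place 17 ft³, 33 ft³ left
storage unit 7: place 17 ft³, 16 ft³ left
storage unit 8: place 17 ft³, 33 ft³ left
storage unit 8: place 17 ft³, 16 ft³ left
storage unit 7: place 16 ft³, 0 ft³ left
storage unit 8: place 16 ft³, 0 ft³ left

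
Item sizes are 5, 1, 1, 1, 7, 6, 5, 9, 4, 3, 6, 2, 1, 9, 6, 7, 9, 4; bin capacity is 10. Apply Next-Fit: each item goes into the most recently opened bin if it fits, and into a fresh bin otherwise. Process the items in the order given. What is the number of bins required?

12 bins

bin 1: place 5, 5 left
bin 1: place 1, 4 left
bin 1: place 1, 3 left
bin 1: place 1, 2 left
bin 2: place 7, 3 left
bin 3: place 6, 4 left
bin 4: place 5, 5 left
bin 5: place 9, 1 left
bin 6: place 4, 6 left
bin 6: place 3, 3 left
bin 7: place 6, 4 left
bin 7: place 2, 2 left
bin 7: place 1, 1 left
bin 8: place 9, 1 left
bin 9: place 6, 4 left
bin 10: place 7, 3 left
bin 11: place 9, 1 left
bin 12: place 4, 6 left
Final bins: [5,1,1,1] [7] [6] [5] [9] [4,3] [6,2,1] [9] [6] [7] [9] [4].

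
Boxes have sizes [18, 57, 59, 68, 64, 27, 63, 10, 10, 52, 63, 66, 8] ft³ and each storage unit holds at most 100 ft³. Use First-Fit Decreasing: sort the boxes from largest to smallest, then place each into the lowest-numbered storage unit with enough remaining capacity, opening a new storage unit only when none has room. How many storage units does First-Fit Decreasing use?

8

Sorted descending: 68, 66, 64, 63, 63, 59, 57, 52, 27, 18, 10, 10, 8.
storage unit 1: place 68 ft³, 32 ft³ left
storage unit 2: place 66 ft³, 34 ft³ left
storage unit 3: place 64 ft³, 36 ft³ left
storage unit 4: place 63 ft³, 37 ft³ left
storage unit 5: place 63 ft³, 37 ft³ left
storage unit 6: place 59 ft³, 41 ft³ left
storage unit 7: place 57 ft³, 43 ft³ left
storage unit 8: place 52 ft³, 48 ft³ left
storage unit 1: place 27 ft³, 5 ft³ left
storage unit 2: place 18 ft³, 16 ft³ left
storage unit 2: place 10 ft³, 6 ft³ left
storage unit 3: place 10 ft³, 26 ft³ left
storage unit 3: place 8 ft³, 18 ft³ left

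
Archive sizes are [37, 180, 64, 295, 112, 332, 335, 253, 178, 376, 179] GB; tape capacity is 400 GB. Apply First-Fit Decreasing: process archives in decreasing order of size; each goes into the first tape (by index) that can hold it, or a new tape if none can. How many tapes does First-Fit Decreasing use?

Sorted descending: 376, 335, 332, 295, 253, 180, 179, 178, 112, 64, 37.
tape 1: place 376 GB, 24 GB left
tape 2: place 335 GB, 65 GB left
tape 3: place 332 GB, 68 GB left
tape 4: place 295 GB, 105 GB left
tape 5: place 253 GB, 147 GB left
tape 6: place 180 GB, 220 GB left
tape 6: place 179 GB, 41 GB left
tape 7: place 178 GB, 222 GB left
tape 5: place 112 GB, 35 GB left
tape 2: place 64 GB, 1 GB left
tape 3: place 37 GB, 31 GB left

7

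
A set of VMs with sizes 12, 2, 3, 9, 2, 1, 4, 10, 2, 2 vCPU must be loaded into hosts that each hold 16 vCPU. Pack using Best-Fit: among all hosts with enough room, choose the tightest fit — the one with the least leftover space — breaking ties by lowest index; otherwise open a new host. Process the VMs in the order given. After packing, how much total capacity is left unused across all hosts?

Put 12 vCPU in host 1; 4 vCPU remain.
Put 2 vCPU in host 1; 2 vCPU remain.
Put 3 vCPU in host 2; 13 vCPU remain.
Put 9 vCPU in host 2; 4 vCPU remain.
Put 2 vCPU in host 1; 0 vCPU remain.
Put 1 vCPU in host 2; 3 vCPU remain.
Put 4 vCPU in host 3; 12 vCPU remain.
Put 10 vCPU in host 3; 2 vCPU remain.
Put 2 vCPU in host 3; 0 vCPU remain.
Put 2 vCPU in host 2; 1 vCPU remain.
3 hosts × 16 vCPU = 48 vCPU; used 47 vCPU; unused 1 vCPU.

1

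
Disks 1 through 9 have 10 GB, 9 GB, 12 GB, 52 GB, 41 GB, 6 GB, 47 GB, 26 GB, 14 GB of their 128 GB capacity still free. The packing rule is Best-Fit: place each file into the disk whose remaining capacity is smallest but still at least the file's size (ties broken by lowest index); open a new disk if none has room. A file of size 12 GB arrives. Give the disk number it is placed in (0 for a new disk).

3

Disks with room: disk 3 (12 GB), disk 4 (52 GB), disk 5 (41 GB), disk 7 (47 GB), disk 8 (26 GB), disk 9 (14 GB).
Tightest fit is disk 3 with 12 GB free.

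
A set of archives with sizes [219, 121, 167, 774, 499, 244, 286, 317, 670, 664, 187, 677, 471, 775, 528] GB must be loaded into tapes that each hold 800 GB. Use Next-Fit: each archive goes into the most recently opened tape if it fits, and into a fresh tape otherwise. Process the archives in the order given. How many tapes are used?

Put 219 GB in tape 1; 581 GB remain.
Put 121 GB in tape 1; 460 GB remain.
Put 167 GB in tape 1; 293 GB remain.
Put 774 GB in tape 2; 26 GB remain.
Put 499 GB in tape 3; 301 GB remain.
Put 244 GB in tape 3; 57 GB remain.
Put 286 GB in tape 4; 514 GB remain.
Put 317 GB in tape 4; 197 GB remain.
Put 670 GB in tape 5; 130 GB remain.
Put 664 GB in tape 6; 136 GB remain.
Put 187 GB in tape 7; 613 GB remain.
Put 677 GB in tape 8; 123 GB remain.
Put 471 GB in tape 9; 329 GB remain.
Put 775 GB in tape 10; 25 GB remain.
Put 528 GB in tape 11; 272 GB remain.
Final tapes: [219,121,167] [774] [499,244] [286,317] [670] [664] [187] [677] [471] [775] [528].

11 tapes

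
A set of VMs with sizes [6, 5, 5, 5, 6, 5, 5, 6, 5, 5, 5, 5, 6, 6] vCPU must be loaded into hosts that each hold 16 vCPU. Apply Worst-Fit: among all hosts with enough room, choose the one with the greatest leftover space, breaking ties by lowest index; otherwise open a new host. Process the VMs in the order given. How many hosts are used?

host 1: place 6 vCPU, 10 vCPU left
host 1: place 5 vCPU, 5 vCPU left
host 1: place 5 vCPU, 0 vCPU left
host 2: place 5 vCPU, 11 vCPU left
host 2: place 6 vCPU, 5 vCPU left
host 2: place 5 vCPU, 0 vCPU left
host 3: place 5 vCPU, 11 vCPU left
host 3: place 6 vCPU, 5 vCPU left
host 3: place 5 vCPU, 0 vCPU left
host 4: place 5 vCPU, 11 vCPU left
host 4: place 5 vCPU, 6 vCPU left
host 4: place 5 vCPU, 1 vCPU left
host 5: place 6 vCPU, 10 vCPU left
host 5: place 6 vCPU, 4 vCPU left

5 hosts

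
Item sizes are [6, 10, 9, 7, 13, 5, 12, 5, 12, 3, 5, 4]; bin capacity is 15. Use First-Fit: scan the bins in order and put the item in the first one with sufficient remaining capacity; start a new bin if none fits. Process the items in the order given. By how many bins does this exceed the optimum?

First-Fit: [6,9] [10,5] [7,5,3] [13] [12] [12] [5,4] → 7 bins.
Total size 91; any packing needs at least ⌈91/15⌉ = 7 bins.
So 7 is already optimal.

0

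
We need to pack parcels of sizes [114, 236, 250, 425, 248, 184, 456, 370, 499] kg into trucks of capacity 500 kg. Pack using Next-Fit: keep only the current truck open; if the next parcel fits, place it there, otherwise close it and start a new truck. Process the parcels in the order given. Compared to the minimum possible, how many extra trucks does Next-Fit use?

1

Next-Fit: [114,236] [250] [425] [248,184] [456] [370] [499] → 7 trucks.
Total size 2782 kg; any packing needs at least ⌈2782/500⌉ = 6 trucks.
An optimal packing achieves that bound: [499] [456] [425] [370,114] [250,248] [236,184] → 6 trucks.
Excess: 7 − 6 = 1.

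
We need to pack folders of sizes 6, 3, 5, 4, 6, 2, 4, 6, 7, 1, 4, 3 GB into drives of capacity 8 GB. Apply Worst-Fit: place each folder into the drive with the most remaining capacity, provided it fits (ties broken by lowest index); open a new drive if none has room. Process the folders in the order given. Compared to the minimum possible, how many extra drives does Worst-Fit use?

Worst-Fit: [6] [3,5] [4,2] [6] [4,1] [6] [7] [4,3] → 8 drives.
Total size 51 GB; any packing needs at least ⌈51/8⌉ = 7 drives.
An optimal packing achieves that bound: [7,1] [6,2] [6] [6] [5,3] [4,4] [4,3] → 7 drives.
Excess: 8 − 7 = 1.

1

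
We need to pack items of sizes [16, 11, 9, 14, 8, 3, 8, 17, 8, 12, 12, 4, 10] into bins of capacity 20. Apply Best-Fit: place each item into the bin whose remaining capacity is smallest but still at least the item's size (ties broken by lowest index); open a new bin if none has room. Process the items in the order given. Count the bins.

Put 16 in bin 1; 4 remain.
Put 11 in bin 2; 9 remain.
Put 9 in bin 2; 0 remain.
Put 14 in bin 3; 6 remain.
Put 8 in bin 4; 12 remain.
Put 3 in bin 1; 1 remain.
Put 8 in bin 4; 4 remain.
Put 17 in bin 5; 3 remain.
Put 8 in bin 6; 12 remain.
Put 12 in bin 6; 0 remain.
Put 12 in bin 7; 8 remain.
Put 4 in bin 4; 0 remain.
Put 10 in bin 8; 10 remain.

8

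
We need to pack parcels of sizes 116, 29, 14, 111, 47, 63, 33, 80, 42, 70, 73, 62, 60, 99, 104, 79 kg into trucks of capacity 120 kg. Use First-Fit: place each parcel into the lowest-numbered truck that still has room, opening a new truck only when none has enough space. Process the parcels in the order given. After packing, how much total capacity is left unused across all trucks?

116 kg → truck 1 (remaining 4 kg)
29 kg → truck 2 (remaining 91 kg)
14 kg → truck 2 (remaining 77 kg)
111 kg → truck 3 (remaining 9 kg)
47 kg → truck 2 (remaining 30 kg)
63 kg → truck 4 (remaining 57 kg)
33 kg → truck 4 (remaining 24 kg)
80 kg → truck 5 (remaining 40 kg)
42 kg → truck 6 (remaining 78 kg)
70 kg → truck 6 (remaining 8 kg)
73 kg → truck 7 (remaining 47 kg)
62 kg → truck 8 (remaining 58 kg)
60 kg → truck 9 (remaining 60 kg)
99 kg → truck 10 (remaining 21 kg)
104 kg → truck 11 (remaining 16 kg)
79 kg → truck 12 (remaining 41 kg)
12 trucks × 120 kg = 1440 kg; used 1082 kg; unused 358 kg.

358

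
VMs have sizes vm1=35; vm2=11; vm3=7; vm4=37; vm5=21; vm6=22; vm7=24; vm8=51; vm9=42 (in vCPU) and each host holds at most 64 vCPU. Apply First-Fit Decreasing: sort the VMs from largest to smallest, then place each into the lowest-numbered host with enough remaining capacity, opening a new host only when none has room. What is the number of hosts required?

4

Sorted descending: 51, 42, 37, 35, 24, 22, 21, 11, 7.
Put 51 vCPU in host 1; 13 vCPU remain.
Put 42 vCPU in host 2; 22 vCPU remain.
Put 37 vCPU in host 3; 27 vCPU remain.
Put 35 vCPU in host 4; 29 vCPU remain.
Put 24 vCPU in host 3; 3 vCPU remain.
Put 22 vCPU in host 2; 0 vCPU remain.
Put 21 vCPU in host 4; 8 vCPU remain.
Put 11 vCPU in host 1; 2 vCPU remain.
Put 7 vCPU in host 4; 1 vCPU remain.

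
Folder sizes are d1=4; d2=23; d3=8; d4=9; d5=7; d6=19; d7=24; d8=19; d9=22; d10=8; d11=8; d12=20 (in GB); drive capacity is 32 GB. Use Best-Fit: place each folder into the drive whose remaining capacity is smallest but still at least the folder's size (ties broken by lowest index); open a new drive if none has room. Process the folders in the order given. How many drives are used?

7

Put d1 (4 GB) in drive 1; 28 GB remain.
Put d2 (23 GB) in drive 1; 5 GB remain.
Put d3 (8 GB) in drive 2; 24 GB remain.
Put d4 (9 GB) in drive 2; 15 GB remain.
Put d5 (7 GB) in drive 2; 8 GB remain.
Put d6 (19 GB) in drive 3; 13 GB remain.
Put d7 (24 GB) in drive 4; 8 GB remain.
Put d8 (19 GB) in drive 5; 13 GB remain.
Put d9 (22 GB) in drive 6; 10 GB remain.
Put d10 (8 GB) in drive 2; 0 GB remain.
Put d11 (8 GB) in drive 4; 0 GB remain.
Put d12 (20 GB) in drive 7; 12 GB remain.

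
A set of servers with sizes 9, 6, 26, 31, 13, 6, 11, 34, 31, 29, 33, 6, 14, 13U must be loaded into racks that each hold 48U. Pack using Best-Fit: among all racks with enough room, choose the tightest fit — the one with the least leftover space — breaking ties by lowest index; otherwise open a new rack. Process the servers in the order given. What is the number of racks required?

6

9U → rack 1 (remaining 39U)
6U → rack 1 (remaining 33U)
26U → rack 1 (remaining 7U)
31U → rack 2 (remaining 17U)
13U → rack 2 (remaining 4U)
6U → rack 1 (remaining 1U)
11U → rack 3 (remaining 37U)
34U → rack 3 (remaining 3U)
31U → rack 4 (remaining 17U)
29U → rack 5 (remaining 19U)
33U → rack 6 (remaining 15U)
6U → rack 6 (remaining 9U)
14U → rack 4 (remaining 3U)
13U → rack 5 (remaining 6U)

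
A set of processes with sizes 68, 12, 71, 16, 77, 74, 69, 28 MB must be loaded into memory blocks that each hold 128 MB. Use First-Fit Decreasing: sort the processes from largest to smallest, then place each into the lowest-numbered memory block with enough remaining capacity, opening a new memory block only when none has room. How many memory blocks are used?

5

Sorted descending: 77, 74, 71, 69, 68, 28, 16, 12.
77 MB → memory block 1 (remaining 51 MB)
74 MB → memory block 2 (remaining 54 MB)
71 MB → memory block 3 (remaining 57 MB)
69 MB → memory block 4 (remaining 59 MB)
68 MB → memory block 5 (remaining 60 MB)
28 MB → memory block 1 (remaining 23 MB)
16 MB → memory block 1 (remaining 7 MB)
12 MB → memory block 2 (remaining 42 MB)
Final memory blocks: [77,28,16] [74,12] [71] [69] [68].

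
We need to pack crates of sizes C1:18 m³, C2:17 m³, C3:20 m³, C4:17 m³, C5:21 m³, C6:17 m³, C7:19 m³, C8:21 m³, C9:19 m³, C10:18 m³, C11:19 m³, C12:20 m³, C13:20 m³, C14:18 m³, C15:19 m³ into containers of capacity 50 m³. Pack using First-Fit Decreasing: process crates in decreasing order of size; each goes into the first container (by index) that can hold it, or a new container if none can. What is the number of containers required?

Sorted descending: 21, 21, 20, 20, 20, 19, 19, 19, 19, 18, 18, 18, 17, 17, 17.
Put 21 m³ in container 1; 29 m³ remain.
Put 21 m³ in container 1; 8 m³ remain.
Put 20 m³ in container 2; 30 m³ remain.
Put 20 m³ in container 2; 10 m³ remain.
Put 20 m³ in container 3; 30 m³ remain.
Put 19 m³ in container 3; 11 m³ remain.
Put 19 m³ in container 4; 31 m³ remain.
Put 19 m³ in container 4; 12 m³ remain.
Put 19 m³ in container 5; 31 m³ remain.
Put 18 m³ in container 5; 13 m³ remain.
Put 18 m³ in container 6; 32 m³ remain.
Put 18 m³ in container 6; 14 m³ remain.
Put 17 m³ in container 7; 33 m³ remain.
Put 17 m³ in container 7; 16 m³ remain.
Put 17 m³ in container 8; 33 m³ remain.
Final containers: [21,21] [20,20] [20,19] [19,19] [19,18] [18,18] [17,17] [17].

8 containers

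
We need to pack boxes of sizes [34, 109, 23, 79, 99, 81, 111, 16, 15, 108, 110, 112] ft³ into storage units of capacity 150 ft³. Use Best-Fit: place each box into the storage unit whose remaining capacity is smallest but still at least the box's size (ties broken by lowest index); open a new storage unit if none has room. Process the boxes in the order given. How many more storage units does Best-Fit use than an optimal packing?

Best-Fit: [34,109] [23,79] [99] [81] [111,16,15] [108] [110] [112] → 8 storage units.
8 boxes exceed 75 ft³ (half the capacity), and no two of those can share a storage unit, so at least 8 storage units are needed.
So 8 is already optimal.

0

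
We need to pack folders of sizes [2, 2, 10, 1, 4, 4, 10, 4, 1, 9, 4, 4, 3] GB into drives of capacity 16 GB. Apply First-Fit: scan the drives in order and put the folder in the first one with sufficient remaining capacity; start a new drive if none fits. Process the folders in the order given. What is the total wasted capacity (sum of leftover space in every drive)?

6

2 GB → drive 1 (remaining 14 GB)
2 GB → drive 1 (remaining 12 GB)
10 GB → drive 1 (remaining 2 GB)
1 GB → drive 1 (remaining 1 GB)
4 GB → drive 2 (remaining 12 GB)
4 GB → drive 2 (remaining 8 GB)
10 GB → drive 3 (remaining 6 GB)
4 GB → drive 2 (remaining 4 GB)
1 GB → drive 1 (remaining 0 GB)
9 GB → drive 4 (remaining 7 GB)
4 GB → drive 2 (remaining 0 GB)
4 GB → drive 3 (remaining 2 GB)
3 GB → drive 4 (remaining 4 GB)
4 drives × 16 GB = 64 GB; used 58 GB; unused 6 GB.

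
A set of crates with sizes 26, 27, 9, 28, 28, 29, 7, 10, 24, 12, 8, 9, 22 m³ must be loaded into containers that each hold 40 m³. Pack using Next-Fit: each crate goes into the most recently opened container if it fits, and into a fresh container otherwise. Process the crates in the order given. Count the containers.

8 containers

26 m³ → container 1 (remaining 14 m³)
27 m³ → container 2 (remaining 13 m³)
9 m³ → container 2 (remaining 4 m³)
28 m³ → container 3 (remaining 12 m³)
28 m³ → container 4 (remaining 12 m³)
29 m³ → container 5 (remaining 11 m³)
7 m³ → container 5 (remaining 4 m³)
10 m³ → container 6 (remaining 30 m³)
24 m³ → container 6 (remaining 6 m³)
12 m³ → container 7 (remaining 28 m³)
8 m³ → container 7 (remaining 20 m³)
9 m³ → container 7 (remaining 11 m³)
22 m³ → container 8 (remaining 18 m³)
Final containers: [26] [27,9] [28] [28] [29,7] [10,24] [12,8,9] [22].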